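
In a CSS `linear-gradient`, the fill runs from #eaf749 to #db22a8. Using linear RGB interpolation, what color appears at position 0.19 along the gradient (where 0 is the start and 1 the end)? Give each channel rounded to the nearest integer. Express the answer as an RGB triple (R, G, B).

(231, 207, 91)

#eaf749 → (234, 247, 73); #db22a8 → (219, 34, 168).
R = 234 + 0.19 × (219 − 234) = 234 + 0.19 × -15 = 231.15 → 231
G = 247 + 0.19 × (34 − 247) = 247 + 0.19 × -213 = 206.53 → 207
B = 73 + 0.19 × (168 − 73) = 73 + 0.19 × 95 = 91.05 → 91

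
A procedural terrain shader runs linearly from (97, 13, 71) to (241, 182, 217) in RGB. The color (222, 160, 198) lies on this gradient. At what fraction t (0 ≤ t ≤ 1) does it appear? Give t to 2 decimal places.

0.87

Invert the lerp on the G channel (largest span, 169): t = (160 − 13) / (182 − 13) = 147/169 = 0.86982.
Check on R: (222 − 97)/(241 − 97) = 0.8681 ✓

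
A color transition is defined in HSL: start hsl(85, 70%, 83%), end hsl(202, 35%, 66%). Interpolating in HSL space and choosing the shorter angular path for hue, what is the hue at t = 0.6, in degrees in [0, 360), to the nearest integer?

155

Hue arc: Δh = 202 − 85 = 117° (|Δh| ≤ 180, already the shorter path).
H = 85 + 0.6 × (117) = 155.2 → 155°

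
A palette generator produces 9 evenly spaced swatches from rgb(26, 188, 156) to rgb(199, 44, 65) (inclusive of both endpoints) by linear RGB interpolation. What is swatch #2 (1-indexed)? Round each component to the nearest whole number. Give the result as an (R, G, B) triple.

With 9 swatches and endpoints inclusive, swatch 2 sits at t = (2 − 1)/(9 − 1) = 1/8 ≈ 0.125.
R = 26 + 0.125 × (199 − 26) = 47.625 → 48
G = 188 + 0.125 × (44 − 188) = 170 → 170
B = 156 + 0.125 × (65 − 156) = 144.625 → 145

(48, 170, 145)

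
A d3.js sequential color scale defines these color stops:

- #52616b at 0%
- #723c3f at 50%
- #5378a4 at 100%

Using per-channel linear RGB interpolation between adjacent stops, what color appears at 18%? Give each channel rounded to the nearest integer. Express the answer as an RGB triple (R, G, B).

(94, 84, 91)

18% lies between the 0% and 50% stops, so the local fraction is t = (18 − 0)/(50 − 0) = 18/50 ≈ 0.36.
#52616b → (82, 97, 107); #723c3f → (114, 60, 63).
R = 82 + 0.36 × (114 − 82) = 93.52 → 94
G = 97 + 0.36 × (60 − 97) = 83.68 → 84
B = 107 + 0.36 × (63 − 107) = 91.16 → 91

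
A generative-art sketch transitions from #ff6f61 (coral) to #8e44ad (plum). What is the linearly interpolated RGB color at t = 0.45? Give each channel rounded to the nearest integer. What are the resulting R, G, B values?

#ff6f61 → (255, 111, 97); #8e44ad → (142, 68, 173).
R = 255 + 0.45 × (142 − 255) = 255 + 0.45 × -113 = 204.15 → 204
G = 111 + 0.45 × (68 − 111) = 111 + 0.45 × -43 = 91.65 → 92
B = 97 + 0.45 × (173 − 97) = 97 + 0.45 × 76 = 131.2 → 131

(204, 92, 131)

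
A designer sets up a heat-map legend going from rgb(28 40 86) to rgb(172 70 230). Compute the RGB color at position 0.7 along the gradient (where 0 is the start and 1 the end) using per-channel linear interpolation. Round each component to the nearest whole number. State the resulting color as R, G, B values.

(129, 61, 187)

R = 28 + 0.7 × (172 − 28) = 28 + 0.7 × 144 = 128.8 → 129
G = 40 + 0.7 × (70 − 40) = 40 + 0.7 × 30 = 61 → 61
B = 86 + 0.7 × (230 − 86) = 86 + 0.7 × 144 = 186.8 → 187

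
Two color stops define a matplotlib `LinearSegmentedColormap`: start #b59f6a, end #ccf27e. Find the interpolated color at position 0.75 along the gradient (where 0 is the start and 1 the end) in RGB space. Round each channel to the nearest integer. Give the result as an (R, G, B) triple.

(198, 221, 121)

#b59f6a → (181, 159, 106); #ccf27e → (204, 242, 126).
R = 181 + 0.75 × (204 − 181) = 181 + 0.75 × 23 = 198.25 → 198
G = 159 + 0.75 × (242 − 159) = 159 + 0.75 × 83 = 221.25 → 221
B = 106 + 0.75 × (126 − 106) = 106 + 0.75 × 20 = 121 → 121
So the blended color is (198, 221, 121), about #c6dd79.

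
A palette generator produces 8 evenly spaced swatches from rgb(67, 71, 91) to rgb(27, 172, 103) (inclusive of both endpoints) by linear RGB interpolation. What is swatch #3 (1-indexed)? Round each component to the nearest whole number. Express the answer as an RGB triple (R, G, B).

(56, 100, 94)

With 8 swatches and endpoints inclusive, swatch 3 sits at t = (3 − 1)/(8 − 1) = 2/7 ≈ 0.2857.
R = 67 + 0.2857 × (27 − 67) = 55.572 → 56
G = 71 + 0.2857 × (172 − 71) = 99.856 → 100
B = 91 + 0.2857 × (103 − 91) = 94.428 → 94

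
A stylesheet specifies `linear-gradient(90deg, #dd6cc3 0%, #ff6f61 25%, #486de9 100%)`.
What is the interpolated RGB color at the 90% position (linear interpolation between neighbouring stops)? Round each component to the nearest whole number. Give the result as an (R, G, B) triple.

90% lies between the 25% and 100% stops, so the local fraction is t = (90 − 25)/(100 − 25) = 65/75 ≈ 0.8667.
#ff6f61 → (255, 111, 97); #486de9 → (72, 109, 233).
R = 255 + 0.8667 × (72 − 255) = 96.394 → 96
G = 111 + 0.8667 × (109 − 111) = 109.267 → 109
B = 97 + 0.8667 × (233 − 97) = 214.871 → 215

(96, 109, 215)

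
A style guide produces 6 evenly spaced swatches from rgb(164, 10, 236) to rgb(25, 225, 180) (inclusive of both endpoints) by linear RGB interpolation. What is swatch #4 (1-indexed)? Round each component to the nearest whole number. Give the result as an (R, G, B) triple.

With 6 swatches and endpoints inclusive, swatch 4 sits at t = (4 − 1)/(6 − 1) = 3/5 ≈ 0.6.
R = 164 + 0.6 × (25 − 164) = 80.6 → 81
G = 10 + 0.6 × (225 − 10) = 139 → 139
B = 236 + 0.6 × (180 − 236) = 202.4 → 202

(81, 139, 202)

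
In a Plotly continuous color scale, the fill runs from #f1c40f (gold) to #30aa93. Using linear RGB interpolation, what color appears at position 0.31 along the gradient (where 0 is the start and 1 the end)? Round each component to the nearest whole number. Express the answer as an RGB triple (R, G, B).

(181, 188, 56)

#f1c40f → (241, 196, 15); #30aa93 → (48, 170, 147).
R = 241 + 0.31 × (48 − 241) = 241 + 0.31 × -193 = 181.17 → 181
G = 196 + 0.31 × (170 − 196) = 196 + 0.31 × -26 = 187.94 → 188
B = 15 + 0.31 × (147 − 15) = 15 + 0.31 × 132 = 55.92 → 56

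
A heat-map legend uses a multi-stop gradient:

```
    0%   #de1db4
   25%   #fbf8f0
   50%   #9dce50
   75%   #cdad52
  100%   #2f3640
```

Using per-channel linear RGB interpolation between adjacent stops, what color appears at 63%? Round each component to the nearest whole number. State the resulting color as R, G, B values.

63% lies between the 50% and 75% stops, so the local fraction is t = (63 − 50)/(75 − 50) = 13/25 ≈ 0.52.
#9dce50 → (157, 206, 80); #cdad52 → (205, 173, 82).
R = 157 + 0.52 × (205 − 157) = 181.96 → 182
G = 206 + 0.52 × (173 − 206) = 188.84 → 189
B = 80 + 0.52 × (82 − 80) = 81.04 → 81

(182, 189, 81)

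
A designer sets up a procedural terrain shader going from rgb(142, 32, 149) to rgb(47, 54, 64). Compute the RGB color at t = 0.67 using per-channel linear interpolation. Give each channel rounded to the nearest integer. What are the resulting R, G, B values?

(78, 47, 92)

R = 142 + 0.67 × (47 − 142) = 142 + 0.67 × -95 = 78.35 → 78
G = 32 + 0.67 × (54 − 32) = 32 + 0.67 × 22 = 46.74 → 47
B = 149 + 0.67 × (64 − 149) = 149 + 0.67 × -85 = 92.05 → 92
So the blended color is (78, 47, 92), about #4e2f5c.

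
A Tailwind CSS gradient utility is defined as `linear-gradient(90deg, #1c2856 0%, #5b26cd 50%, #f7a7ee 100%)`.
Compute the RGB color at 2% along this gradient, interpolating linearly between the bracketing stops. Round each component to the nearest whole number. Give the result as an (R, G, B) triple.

2% lies between the 0% and 50% stops, so the local fraction is t = (2 − 0)/(50 − 0) = 2/50 ≈ 0.04.
#1c2856 → (28, 40, 86); #5b26cd → (91, 38, 205).
R = 28 + 0.04 × (91 − 28) = 30.52 → 31
G = 40 + 0.04 × (38 − 40) = 39.92 → 40
B = 86 + 0.04 × (205 − 86) = 90.76 → 91

(31, 40, 91)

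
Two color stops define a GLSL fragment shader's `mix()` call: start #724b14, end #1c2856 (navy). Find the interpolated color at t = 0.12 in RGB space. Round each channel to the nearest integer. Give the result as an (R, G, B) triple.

(104, 71, 28)

#724b14 → (114, 75, 20); #1c2856 → (28, 40, 86).
R = 114 + 0.12 × (28 − 114) = 114 + 0.12 × -86 = 103.68 → 104
G = 75 + 0.12 × (40 − 75) = 75 + 0.12 × -35 = 70.8 → 71
B = 20 + 0.12 × (86 − 20) = 20 + 0.12 × 66 = 27.92 → 28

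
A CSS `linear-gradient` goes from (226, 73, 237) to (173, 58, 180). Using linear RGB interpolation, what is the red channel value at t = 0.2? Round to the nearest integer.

215

R = 226 + 0.2 × (173 − 226) = 215.4 → 215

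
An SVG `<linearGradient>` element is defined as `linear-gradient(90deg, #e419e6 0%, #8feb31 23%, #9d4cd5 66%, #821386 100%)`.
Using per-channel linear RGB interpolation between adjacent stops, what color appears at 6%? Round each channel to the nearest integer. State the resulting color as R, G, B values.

(206, 80, 183)

6% lies between the 0% and 23% stops, so the local fraction is t = (6 − 0)/(23 − 0) = 6/23 ≈ 0.2609.
#e419e6 → (228, 25, 230); #8feb31 → (143, 235, 49).
R = 228 + 0.2609 × (143 − 228) = 205.823 → 206
G = 25 + 0.2609 × (235 − 25) = 79.789 → 80
B = 230 + 0.2609 × (49 − 230) = 182.777 → 183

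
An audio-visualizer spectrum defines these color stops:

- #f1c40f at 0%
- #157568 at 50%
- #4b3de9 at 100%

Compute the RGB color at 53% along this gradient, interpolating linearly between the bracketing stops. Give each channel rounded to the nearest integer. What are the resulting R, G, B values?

53% lies between the 50% and 100% stops, so the local fraction is t = (53 − 50)/(100 − 50) = 3/50 ≈ 0.06.
#157568 → (21, 117, 104); #4b3de9 → (75, 61, 233).
R = 21 + 0.06 × (75 − 21) = 24.24 → 24
G = 117 + 0.06 × (61 − 117) = 113.64 → 114
B = 104 + 0.06 × (233 − 104) = 111.74 → 112

(24, 114, 112)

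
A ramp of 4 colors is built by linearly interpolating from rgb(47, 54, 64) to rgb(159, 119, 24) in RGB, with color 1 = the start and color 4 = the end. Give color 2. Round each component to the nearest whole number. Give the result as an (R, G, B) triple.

With 4 swatches and endpoints inclusive, swatch 2 sits at t = (2 − 1)/(4 − 1) = 1/3 ≈ 0.3333.
R = 47 + 0.3333 × (159 − 47) = 84.33 → 84
G = 54 + 0.3333 × (119 − 54) = 75.665 → 76
B = 64 + 0.3333 × (24 − 64) = 50.668 → 51

(84, 76, 51)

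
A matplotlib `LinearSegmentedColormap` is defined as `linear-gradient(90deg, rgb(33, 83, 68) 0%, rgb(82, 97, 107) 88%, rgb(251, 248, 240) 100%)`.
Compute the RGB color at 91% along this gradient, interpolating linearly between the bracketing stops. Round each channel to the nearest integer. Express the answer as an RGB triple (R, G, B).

(124, 135, 140)

91% lies between the 88% and 100% stops, so the local fraction is t = (91 − 88)/(100 − 88) = 3/12 ≈ 0.25.
R = 82 + 0.25 × (251 − 82) = 124.25 → 124
G = 97 + 0.25 × (248 − 97) = 134.75 → 135
B = 107 + 0.25 × (240 − 107) = 140.25 → 140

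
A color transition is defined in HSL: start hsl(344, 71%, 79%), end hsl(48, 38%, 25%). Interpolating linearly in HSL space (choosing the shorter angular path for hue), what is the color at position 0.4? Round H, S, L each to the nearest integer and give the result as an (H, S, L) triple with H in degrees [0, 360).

Hue: 48 − 344 = -296°, but |-296| > 180 so the shorter arc goes the other way: Δh = -296 + 360 = 64°.
H = 344 + 0.4 × (64) = 369.6 → 370 → 370 mod 360 = 10°
S = 71 + 0.4 × (38 − 71) = 57.8 → 58%
L = 79 + 0.4 × (25 − 79) = 57.4 → 57%

(10, 58, 57)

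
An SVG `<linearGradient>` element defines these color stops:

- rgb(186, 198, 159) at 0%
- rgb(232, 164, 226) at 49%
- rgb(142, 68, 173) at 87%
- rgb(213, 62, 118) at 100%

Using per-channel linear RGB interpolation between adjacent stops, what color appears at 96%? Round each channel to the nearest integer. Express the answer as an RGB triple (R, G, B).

96% lies between the 87% and 100% stops, so the local fraction is t = (96 − 87)/(100 − 87) = 9/13 ≈ 0.6923.
R = 142 + 0.6923 × (213 − 142) = 191.153 → 191
G = 68 + 0.6923 × (62 − 68) = 63.846 → 64
B = 173 + 0.6923 × (118 − 173) = 134.923 → 135

(191, 64, 135)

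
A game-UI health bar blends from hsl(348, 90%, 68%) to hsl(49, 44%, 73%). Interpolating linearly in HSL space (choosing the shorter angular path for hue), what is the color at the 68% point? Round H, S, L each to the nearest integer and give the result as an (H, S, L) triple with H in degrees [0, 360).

(29, 59, 71)

Hue: 49 − 348 = -299°, but |-299| > 180 so the shorter arc goes the other way: Δh = -299 + 360 = 61°.
H = 348 + 0.68 × (61) = 389.48 → 389 → 389 mod 360 = 29°
S = 90 + 0.68 × (44 − 90) = 58.72 → 59%
L = 68 + 0.68 × (73 − 68) = 71.4 → 71%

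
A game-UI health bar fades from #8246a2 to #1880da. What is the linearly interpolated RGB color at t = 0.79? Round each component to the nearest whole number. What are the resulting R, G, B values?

(46, 116, 206)

#8246a2 → (130, 70, 162); #1880da → (24, 128, 218).
R = 130 + 0.79 × (24 − 130) = 130 + 0.79 × -106 = 46.26 → 46
G = 70 + 0.79 × (128 − 70) = 70 + 0.79 × 58 = 115.82 → 116
B = 162 + 0.79 × (218 − 162) = 162 + 0.79 × 56 = 206.24 → 206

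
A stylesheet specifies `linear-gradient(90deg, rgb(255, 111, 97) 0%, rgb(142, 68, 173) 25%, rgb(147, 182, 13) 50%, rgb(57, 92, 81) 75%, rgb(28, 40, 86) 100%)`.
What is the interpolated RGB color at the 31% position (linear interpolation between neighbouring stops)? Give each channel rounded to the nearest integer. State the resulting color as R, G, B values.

(143, 95, 135)

31% lies between the 25% and 50% stops, so the local fraction is t = (31 − 25)/(50 − 25) = 6/25 ≈ 0.24.
R = 142 + 0.24 × (147 − 142) = 143.2 → 143
G = 68 + 0.24 × (182 − 68) = 95.36 → 95
B = 173 + 0.24 × (13 − 173) = 134.6 → 135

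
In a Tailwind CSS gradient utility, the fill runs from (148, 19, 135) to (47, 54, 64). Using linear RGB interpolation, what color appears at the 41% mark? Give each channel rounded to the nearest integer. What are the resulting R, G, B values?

41% corresponds to t = 0.41.
R = 148 + 0.41 × (47 − 148) = 148 + 0.41 × -101 = 106.59 → 107
G = 19 + 0.41 × (54 − 19) = 19 + 0.41 × 35 = 33.35 → 33
B = 135 + 0.41 × (64 − 135) = 135 + 0.41 × -71 = 105.89 → 106

(107, 33, 106)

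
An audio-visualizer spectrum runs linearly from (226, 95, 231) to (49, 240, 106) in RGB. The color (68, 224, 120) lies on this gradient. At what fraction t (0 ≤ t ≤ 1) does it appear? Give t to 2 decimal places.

0.89

Invert the lerp on the R channel (largest span, 177): t = (68 − 226) / (49 − 226) = -158/-177 = 0.89266.
Check on G: (224 − 95)/(240 − 95) = 0.8897 ✓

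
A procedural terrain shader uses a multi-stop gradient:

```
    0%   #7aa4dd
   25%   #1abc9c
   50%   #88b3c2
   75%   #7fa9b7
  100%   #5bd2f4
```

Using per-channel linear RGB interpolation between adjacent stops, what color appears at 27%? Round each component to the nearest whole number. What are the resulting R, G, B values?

(35, 187, 159)

27% lies between the 25% and 50% stops, so the local fraction is t = (27 − 25)/(50 − 25) = 2/25 ≈ 0.08.
#1abc9c → (26, 188, 156); #88b3c2 → (136, 179, 194).
R = 26 + 0.08 × (136 − 26) = 34.8 → 35
G = 188 + 0.08 × (179 − 188) = 187.28 → 187
B = 156 + 0.08 × (194 − 156) = 159.04 → 159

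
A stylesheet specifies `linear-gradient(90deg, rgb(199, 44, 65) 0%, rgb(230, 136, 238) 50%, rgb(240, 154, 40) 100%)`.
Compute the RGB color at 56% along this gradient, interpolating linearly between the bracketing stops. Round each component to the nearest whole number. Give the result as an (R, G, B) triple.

(231, 138, 214)

56% lies between the 50% and 100% stops, so the local fraction is t = (56 − 50)/(100 − 50) = 6/50 ≈ 0.12.
R = 230 + 0.12 × (240 − 230) = 231.2 → 231
G = 136 + 0.12 × (154 − 136) = 138.16 → 138
B = 238 + 0.12 × (40 − 238) = 214.24 → 214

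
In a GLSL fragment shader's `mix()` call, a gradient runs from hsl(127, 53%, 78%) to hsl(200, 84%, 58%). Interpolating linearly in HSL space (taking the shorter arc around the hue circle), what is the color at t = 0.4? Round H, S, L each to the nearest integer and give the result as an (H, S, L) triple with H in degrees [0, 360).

(156, 65, 70)

Hue arc: Δh = 200 − 127 = 73° (|Δh| ≤ 180, already the shorter path).
H = 127 + 0.4 × (73) = 156.2 → 156°
S = 53 + 0.4 × (84 − 53) = 65.4 → 65%
L = 78 + 0.4 × (58 − 78) = 70 → 70%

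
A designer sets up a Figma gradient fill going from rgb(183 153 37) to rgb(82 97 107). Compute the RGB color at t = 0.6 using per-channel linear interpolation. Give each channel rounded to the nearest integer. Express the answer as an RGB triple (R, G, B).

(122, 119, 79)

R = 183 + 0.6 × (82 − 183) = 183 + 0.6 × -101 = 122.4 → 122
G = 153 + 0.6 × (97 − 153) = 153 + 0.6 × -56 = 119.4 → 119
B = 37 + 0.6 × (107 − 37) = 37 + 0.6 × 70 = 79 → 79
So the blended color is (122, 119, 79), about #7a774f.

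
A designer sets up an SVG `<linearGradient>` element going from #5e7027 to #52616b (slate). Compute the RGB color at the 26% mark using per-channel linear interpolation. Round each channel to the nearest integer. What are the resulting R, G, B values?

(91, 108, 57)

#5e7027 → (94, 112, 39); #52616b → (82, 97, 107).
26% corresponds to t = 0.26.
R = 94 + 0.26 × (82 − 94) = 94 + 0.26 × -12 = 90.88 → 91
G = 112 + 0.26 × (97 − 112) = 112 + 0.26 × -15 = 108.1 → 108
B = 39 + 0.26 × (107 − 39) = 39 + 0.26 × 68 = 56.68 → 57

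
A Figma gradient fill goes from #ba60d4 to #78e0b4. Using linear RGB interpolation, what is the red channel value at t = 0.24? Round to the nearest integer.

R₁ = 186 (from #ba60d4), R₂ = 120 (from #78e0b4).
R = 186 + 0.24 × (120 − 186) = 170.16 → 170

170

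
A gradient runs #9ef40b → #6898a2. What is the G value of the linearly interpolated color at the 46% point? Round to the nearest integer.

G₁ = 244 (from #9ef40b), G₂ = 152 (from #6898a2).
G = 244 + 0.46 × (152 − 244) = 201.68 → 202

202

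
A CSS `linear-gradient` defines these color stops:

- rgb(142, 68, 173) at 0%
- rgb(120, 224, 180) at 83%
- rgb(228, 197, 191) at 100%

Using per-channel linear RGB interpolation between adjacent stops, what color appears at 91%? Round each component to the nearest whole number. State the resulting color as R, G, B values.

91% lies between the 83% and 100% stops, so the local fraction is t = (91 − 83)/(100 − 83) = 8/17 ≈ 0.4706.
R = 120 + 0.4706 × (228 − 120) = 170.825 → 171
G = 224 + 0.4706 × (197 − 224) = 211.294 → 211
B = 180 + 0.4706 × (191 − 180) = 185.177 → 185

(171, 211, 185)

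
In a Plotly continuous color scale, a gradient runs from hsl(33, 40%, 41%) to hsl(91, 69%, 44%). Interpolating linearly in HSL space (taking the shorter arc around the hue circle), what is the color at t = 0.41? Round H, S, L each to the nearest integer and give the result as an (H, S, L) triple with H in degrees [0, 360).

Hue arc: Δh = 91 − 33 = 58° (|Δh| ≤ 180, already the shorter path).
H = 33 + 0.41 × (58) = 56.78 → 57°
S = 40 + 0.41 × (69 − 40) = 51.89 → 52%
L = 41 + 0.41 × (44 − 41) = 42.23 → 42%

(57, 52, 42)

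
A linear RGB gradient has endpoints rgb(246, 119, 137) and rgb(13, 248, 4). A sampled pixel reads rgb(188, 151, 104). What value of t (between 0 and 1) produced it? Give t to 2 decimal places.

Invert the lerp on the R channel (largest span, 233): t = (188 − 246) / (13 − 246) = -58/-233 = 0.24893.
Check on G: (151 − 119)/(248 − 119) = 0.2481 ✓

0.25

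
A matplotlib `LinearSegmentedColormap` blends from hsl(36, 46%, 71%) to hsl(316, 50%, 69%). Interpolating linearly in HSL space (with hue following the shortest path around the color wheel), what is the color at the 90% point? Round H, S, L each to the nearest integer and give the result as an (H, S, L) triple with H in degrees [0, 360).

(324, 50, 69)

Hue: 316 − 36 = 280°, but |280| > 180 so the shorter arc goes the other way: Δh = 280 − 360 = -80°.
H = 36 + 0.9 × (-80) = -36 → -36 → -36 mod 360 = 324°
S = 46 + 0.9 × (50 − 46) = 49.6 → 50%
L = 71 + 0.9 × (69 − 71) = 69.2 → 69%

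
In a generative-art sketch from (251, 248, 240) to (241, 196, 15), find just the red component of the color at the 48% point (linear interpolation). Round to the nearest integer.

R = 251 + 0.48 × (241 − 251) = 246.2 → 246

246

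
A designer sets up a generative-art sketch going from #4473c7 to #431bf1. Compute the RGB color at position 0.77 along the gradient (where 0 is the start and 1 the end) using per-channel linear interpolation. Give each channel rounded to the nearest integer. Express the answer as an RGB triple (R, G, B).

(67, 47, 231)

#4473c7 → (68, 115, 199); #431bf1 → (67, 27, 241).
R = 68 + 0.77 × (67 − 68) = 68 + 0.77 × -1 = 67.23 → 67
G = 115 + 0.77 × (27 − 115) = 115 + 0.77 × -88 = 47.24 → 47
B = 199 + 0.77 × (241 − 199) = 199 + 0.77 × 42 = 231.34 → 231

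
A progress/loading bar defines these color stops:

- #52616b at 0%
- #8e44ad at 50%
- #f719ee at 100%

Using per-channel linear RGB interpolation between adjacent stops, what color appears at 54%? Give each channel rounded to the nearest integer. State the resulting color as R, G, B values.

(150, 65, 178)

54% lies between the 50% and 100% stops, so the local fraction is t = (54 − 50)/(100 − 50) = 4/50 ≈ 0.08.
#8e44ad → (142, 68, 173); #f719ee → (247, 25, 238).
R = 142 + 0.08 × (247 − 142) = 150.4 → 150
G = 68 + 0.08 × (25 − 68) = 64.56 → 65
B = 173 + 0.08 × (238 − 173) = 178.2 → 178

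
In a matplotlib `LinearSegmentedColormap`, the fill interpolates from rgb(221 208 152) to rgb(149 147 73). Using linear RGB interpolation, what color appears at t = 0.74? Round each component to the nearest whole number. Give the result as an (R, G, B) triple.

R = 221 + 0.74 × (149 − 221) = 221 + 0.74 × -72 = 167.72 → 168
G = 208 + 0.74 × (147 − 208) = 208 + 0.74 × -61 = 162.86 → 163
B = 152 + 0.74 × (73 − 152) = 152 + 0.74 × -79 = 93.54 → 94
So the blended color is (168, 163, 94), about #a8a35e.

(168, 163, 94)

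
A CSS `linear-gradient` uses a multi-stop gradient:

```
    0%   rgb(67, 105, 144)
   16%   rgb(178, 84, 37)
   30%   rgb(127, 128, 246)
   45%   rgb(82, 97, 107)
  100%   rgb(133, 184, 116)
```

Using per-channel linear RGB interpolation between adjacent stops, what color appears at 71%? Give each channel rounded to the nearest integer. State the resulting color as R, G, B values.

(106, 138, 111)

71% lies between the 45% and 100% stops, so the local fraction is t = (71 − 45)/(100 − 45) = 26/55 ≈ 0.4727.
R = 82 + 0.4727 × (133 − 82) = 106.108 → 106
G = 97 + 0.4727 × (184 − 97) = 138.125 → 138
B = 107 + 0.4727 × (116 − 107) = 111.254 → 111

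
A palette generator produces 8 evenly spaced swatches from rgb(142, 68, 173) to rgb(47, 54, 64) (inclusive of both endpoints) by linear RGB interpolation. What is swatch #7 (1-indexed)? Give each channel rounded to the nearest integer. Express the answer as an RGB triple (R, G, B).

With 8 swatches and endpoints inclusive, swatch 7 sits at t = (7 − 1)/(8 − 1) = 6/7 ≈ 0.8571.
R = 142 + 0.8571 × (47 − 142) = 60.576 → 61
G = 68 + 0.8571 × (54 − 68) = 56.001 → 56
B = 173 + 0.8571 × (64 − 173) = 79.576 → 80

(61, 56, 80)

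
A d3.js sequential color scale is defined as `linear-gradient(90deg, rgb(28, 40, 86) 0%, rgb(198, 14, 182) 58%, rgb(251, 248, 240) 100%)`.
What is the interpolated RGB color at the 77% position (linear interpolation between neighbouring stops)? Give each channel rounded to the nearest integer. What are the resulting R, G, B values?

77% lies between the 58% and 100% stops, so the local fraction is t = (77 − 58)/(100 − 58) = 19/42 ≈ 0.4524.
R = 198 + 0.4524 × (251 − 198) = 221.977 → 222
G = 14 + 0.4524 × (248 − 14) = 119.862 → 120
B = 182 + 0.4524 × (240 − 182) = 208.239 → 208

(222, 120, 208)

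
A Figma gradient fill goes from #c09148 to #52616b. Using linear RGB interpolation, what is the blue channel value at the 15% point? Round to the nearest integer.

B₁ = 72 (from #c09148), B₂ = 107 (from #52616b).
B = 72 + 0.15 × (107 − 72) = 77.25 → 77

77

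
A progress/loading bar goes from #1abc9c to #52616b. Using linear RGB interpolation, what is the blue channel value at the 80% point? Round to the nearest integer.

117

B₁ = 156 (from #1abc9c), B₂ = 107 (from #52616b).
B = 156 + 0.8 × (107 − 156) = 116.8 → 117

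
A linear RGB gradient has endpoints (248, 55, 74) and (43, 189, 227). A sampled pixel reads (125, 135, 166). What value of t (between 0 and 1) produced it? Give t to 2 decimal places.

Invert the lerp on the R channel (largest span, 205): t = (125 − 248) / (43 − 248) = -123/-205 = 0.6.
Check on G: (135 − 55)/(189 − 55) = 0.597 ✓

0.60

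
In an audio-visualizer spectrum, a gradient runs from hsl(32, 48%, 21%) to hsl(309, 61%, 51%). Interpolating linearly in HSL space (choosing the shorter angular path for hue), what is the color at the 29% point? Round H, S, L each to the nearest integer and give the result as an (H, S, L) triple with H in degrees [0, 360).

Hue: 309 − 32 = 277°, but |277| > 180 so the shorter arc goes the other way: Δh = 277 − 360 = -83°.
H = 32 + 0.29 × (-83) = 7.93 → 8°
S = 48 + 0.29 × (61 − 48) = 51.77 → 52%
L = 21 + 0.29 × (51 − 21) = 29.7 → 30%

(8, 52, 30)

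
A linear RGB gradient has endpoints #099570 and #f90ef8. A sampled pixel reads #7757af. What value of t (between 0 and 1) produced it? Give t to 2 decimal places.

Invert the lerp on the R channel (largest span, 240): t = (119 − 9) / (249 − 9) = 110/240 = 0.45833.
Check on G: (87 − 149)/(14 − 149) = 0.4593 ✓

0.46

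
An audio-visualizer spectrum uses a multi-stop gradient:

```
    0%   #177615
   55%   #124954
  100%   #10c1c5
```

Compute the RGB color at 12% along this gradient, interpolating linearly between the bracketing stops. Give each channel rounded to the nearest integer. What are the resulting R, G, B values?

(22, 108, 35)

12% lies between the 0% and 55% stops, so the local fraction is t = (12 − 0)/(55 − 0) = 12/55 ≈ 0.2182.
#177615 → (23, 118, 21); #124954 → (18, 73, 84).
R = 23 + 0.2182 × (18 − 23) = 21.909 → 22
G = 118 + 0.2182 × (73 − 118) = 108.181 → 108
B = 21 + 0.2182 × (84 − 21) = 34.747 → 35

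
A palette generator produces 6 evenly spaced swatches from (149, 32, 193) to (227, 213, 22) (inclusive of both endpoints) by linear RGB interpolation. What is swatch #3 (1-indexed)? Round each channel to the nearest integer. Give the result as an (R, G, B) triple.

With 6 swatches and endpoints inclusive, swatch 3 sits at t = (3 − 1)/(6 − 1) = 2/5 ≈ 0.4.
R = 149 + 0.4 × (227 − 149) = 180.2 → 180
G = 32 + 0.4 × (213 − 32) = 104.4 → 104
B = 193 + 0.4 × (22 − 193) = 124.6 → 125

(180, 104, 125)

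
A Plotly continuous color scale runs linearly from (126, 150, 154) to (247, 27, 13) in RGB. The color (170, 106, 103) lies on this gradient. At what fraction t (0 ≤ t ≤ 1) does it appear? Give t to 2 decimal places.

0.36

Invert the lerp on the B channel (largest span, 141): t = (103 − 154) / (13 − 154) = -51/-141 = 0.3617.
Check on R: (170 − 126)/(247 − 126) = 0.3636 ✓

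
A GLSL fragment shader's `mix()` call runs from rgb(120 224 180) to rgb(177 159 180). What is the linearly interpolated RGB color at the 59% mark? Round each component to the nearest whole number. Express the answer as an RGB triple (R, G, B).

(154, 186, 180)

59% corresponds to t = 0.59.
R = 120 + 0.59 × (177 − 120) = 120 + 0.59 × 57 = 153.63 → 154
G = 224 + 0.59 × (159 − 224) = 224 + 0.59 × -65 = 185.65 → 186
B = 180 + 0.59 × (180 − 180) = 180 + 0.59 × 0 = 180 → 180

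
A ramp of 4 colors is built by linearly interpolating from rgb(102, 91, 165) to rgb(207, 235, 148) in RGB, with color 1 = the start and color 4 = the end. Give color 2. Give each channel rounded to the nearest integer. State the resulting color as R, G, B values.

With 4 swatches and endpoints inclusive, swatch 2 sits at t = (2 − 1)/(4 − 1) = 1/3 ≈ 0.3333.
R = 102 + 0.3333 × (207 − 102) = 136.996 → 137
G = 91 + 0.3333 × (235 − 91) = 138.995 → 139
B = 165 + 0.3333 × (148 − 165) = 159.334 → 159

(137, 139, 159)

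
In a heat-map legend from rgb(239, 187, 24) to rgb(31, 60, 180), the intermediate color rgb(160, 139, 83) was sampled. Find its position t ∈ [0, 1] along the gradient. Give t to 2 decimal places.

Invert the lerp on the R channel (largest span, 208): t = (160 − 239) / (31 − 239) = -79/-208 = 0.37981.
Check on G: (139 − 187)/(60 − 187) = 0.378 ✓

0.38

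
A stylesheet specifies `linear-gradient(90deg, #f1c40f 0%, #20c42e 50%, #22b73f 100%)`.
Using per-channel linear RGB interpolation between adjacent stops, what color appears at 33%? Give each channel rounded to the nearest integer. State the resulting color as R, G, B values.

(103, 196, 35)

33% lies between the 0% and 50% stops, so the local fraction is t = (33 − 0)/(50 − 0) = 33/50 ≈ 0.66.
#f1c40f → (241, 196, 15); #20c42e → (32, 196, 46).
R = 241 + 0.66 × (32 − 241) = 103.06 → 103
G = 196 + 0.66 × (196 − 196) = 196 → 196
B = 15 + 0.66 × (46 − 15) = 35.46 → 35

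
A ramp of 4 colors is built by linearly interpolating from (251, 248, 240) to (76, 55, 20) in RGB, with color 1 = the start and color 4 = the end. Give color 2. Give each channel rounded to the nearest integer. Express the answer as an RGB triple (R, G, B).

With 4 swatches and endpoints inclusive, swatch 2 sits at t = (2 − 1)/(4 − 1) = 1/3 ≈ 0.3333.
R = 251 + 0.3333 × (76 − 251) = 192.673 → 193
G = 248 + 0.3333 × (55 − 248) = 183.673 → 184
B = 240 + 0.3333 × (20 − 240) = 166.674 → 167

(193, 184, 167)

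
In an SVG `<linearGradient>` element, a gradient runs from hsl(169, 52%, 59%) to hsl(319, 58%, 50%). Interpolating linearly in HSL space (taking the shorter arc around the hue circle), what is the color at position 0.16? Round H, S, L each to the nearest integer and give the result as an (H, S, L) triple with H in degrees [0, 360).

Hue arc: Δh = 319 − 169 = 150° (|Δh| ≤ 180, already the shorter path).
H = 169 + 0.16 × (150) = 193 → 193°
S = 52 + 0.16 × (58 − 52) = 52.96 → 53%
L = 59 + 0.16 × (50 − 59) = 57.56 → 58%

(193, 53, 58)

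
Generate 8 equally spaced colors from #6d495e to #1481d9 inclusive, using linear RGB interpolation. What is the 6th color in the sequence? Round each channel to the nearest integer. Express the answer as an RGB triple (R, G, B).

With 8 swatches and endpoints inclusive, swatch 6 sits at t = (6 − 1)/(8 − 1) = 5/7 ≈ 0.7143.
#6d495e → (109, 73, 94); #1481d9 → (20, 129, 217).
R = 109 + 0.7143 × (20 − 109) = 45.427 → 45
G = 73 + 0.7143 × (129 − 73) = 113.001 → 113
B = 94 + 0.7143 × (217 − 94) = 181.859 → 182

(45, 113, 182)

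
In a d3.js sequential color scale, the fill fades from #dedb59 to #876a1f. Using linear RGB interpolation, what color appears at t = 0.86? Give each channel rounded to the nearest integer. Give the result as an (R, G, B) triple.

(147, 122, 39)

#dedb59 → (222, 219, 89); #876a1f → (135, 106, 31).
R = 222 + 0.86 × (135 − 222) = 222 + 0.86 × -87 = 147.18 → 147
G = 219 + 0.86 × (106 − 219) = 219 + 0.86 × -113 = 121.82 → 122
B = 89 + 0.86 × (31 − 89) = 89 + 0.86 × -58 = 39.12 → 39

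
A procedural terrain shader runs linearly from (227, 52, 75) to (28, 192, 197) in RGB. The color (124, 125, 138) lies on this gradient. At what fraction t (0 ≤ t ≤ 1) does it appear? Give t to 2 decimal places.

0.52

Invert the lerp on the R channel (largest span, 199): t = (124 − 227) / (28 − 227) = -103/-199 = 0.51759.
Check on G: (125 − 52)/(192 − 52) = 0.5214 ✓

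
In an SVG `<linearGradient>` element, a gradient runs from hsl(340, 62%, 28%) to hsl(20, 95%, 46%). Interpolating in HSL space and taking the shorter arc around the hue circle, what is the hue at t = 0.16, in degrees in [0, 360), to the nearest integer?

346

Hue: 20 − 340 = -320°, but |-320| > 180 so the shorter arc goes the other way: Δh = -320 + 360 = 40°.
H = 340 + 0.16 × (40) = 346.4 → 346°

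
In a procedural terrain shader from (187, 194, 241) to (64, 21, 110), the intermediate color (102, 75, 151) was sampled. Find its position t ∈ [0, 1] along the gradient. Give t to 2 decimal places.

0.69

Invert the lerp on the G channel (largest span, 173): t = (75 − 194) / (21 − 194) = -119/-173 = 0.68786.
Check on R: (102 − 187)/(64 − 187) = 0.6911 ✓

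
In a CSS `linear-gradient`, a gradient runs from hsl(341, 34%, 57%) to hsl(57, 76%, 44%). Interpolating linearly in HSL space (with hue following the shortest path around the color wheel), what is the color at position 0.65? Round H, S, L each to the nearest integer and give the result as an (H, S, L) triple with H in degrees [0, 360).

Hue: 57 − 341 = -284°, but |-284| > 180 so the shorter arc goes the other way: Δh = -284 + 360 = 76°.
H = 341 + 0.65 × (76) = 390.4 → 390 → 390 mod 360 = 30°
S = 34 + 0.65 × (76 − 34) = 61.3 → 61%
L = 57 + 0.65 × (44 − 57) = 48.55 → 49%

(30, 61, 49)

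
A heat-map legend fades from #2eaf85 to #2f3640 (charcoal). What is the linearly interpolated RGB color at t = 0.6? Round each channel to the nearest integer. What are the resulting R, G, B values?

(47, 102, 92)

#2eaf85 → (46, 175, 133); #2f3640 → (47, 54, 64).
R = 46 + 0.6 × (47 − 46) = 46 + 0.6 × 1 = 46.6 → 47
G = 175 + 0.6 × (54 − 175) = 175 + 0.6 × -121 = 102.4 → 102
B = 133 + 0.6 × (64 − 133) = 133 + 0.6 × -69 = 91.6 → 92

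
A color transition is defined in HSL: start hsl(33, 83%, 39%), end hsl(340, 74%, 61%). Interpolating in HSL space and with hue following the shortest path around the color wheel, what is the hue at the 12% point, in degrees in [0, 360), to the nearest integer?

27

Hue: 340 − 33 = 307°, but |307| > 180 so the shorter arc goes the other way: Δh = 307 − 360 = -53°.
H = 33 + 0.12 × (-53) = 26.64 → 27°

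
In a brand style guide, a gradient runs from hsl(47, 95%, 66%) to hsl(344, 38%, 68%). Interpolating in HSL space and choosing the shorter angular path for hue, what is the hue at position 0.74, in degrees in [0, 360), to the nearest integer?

Hue: 344 − 47 = 297°, but |297| > 180 so the shorter arc goes the other way: Δh = 297 − 360 = -63°.
H = 47 + 0.74 × (-63) = 0.38 → 0°

0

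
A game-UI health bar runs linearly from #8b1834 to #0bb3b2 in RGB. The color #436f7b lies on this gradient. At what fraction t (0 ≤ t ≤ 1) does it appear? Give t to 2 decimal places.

Invert the lerp on the G channel (largest span, 155): t = (111 − 24) / (179 − 24) = 87/155 = 0.56129.
Check on R: (67 − 139)/(11 − 139) = 0.5625 ✓

0.56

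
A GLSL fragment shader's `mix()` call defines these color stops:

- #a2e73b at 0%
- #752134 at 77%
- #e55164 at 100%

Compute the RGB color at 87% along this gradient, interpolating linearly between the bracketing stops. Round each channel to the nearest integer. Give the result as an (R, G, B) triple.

87% lies between the 77% and 100% stops, so the local fraction is t = (87 − 77)/(100 − 77) = 10/23 ≈ 0.4348.
#752134 → (117, 33, 52); #e55164 → (229, 81, 100).
R = 117 + 0.4348 × (229 − 117) = 165.698 → 166
G = 33 + 0.4348 × (81 − 33) = 53.87 → 54
B = 52 + 0.4348 × (100 − 52) = 72.87 → 73

(166, 54, 73)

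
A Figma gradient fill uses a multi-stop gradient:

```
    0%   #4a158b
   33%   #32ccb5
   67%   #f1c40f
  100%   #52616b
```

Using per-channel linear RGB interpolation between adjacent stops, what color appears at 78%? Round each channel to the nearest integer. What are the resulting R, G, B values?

(188, 163, 46)

78% lies between the 67% and 100% stops, so the local fraction is t = (78 − 67)/(100 − 67) = 11/33 ≈ 0.3333.
#f1c40f → (241, 196, 15); #52616b → (82, 97, 107).
R = 241 + 0.3333 × (82 − 241) = 188.005 → 188
G = 196 + 0.3333 × (97 − 196) = 163.003 → 163
B = 15 + 0.3333 × (107 − 15) = 45.664 → 46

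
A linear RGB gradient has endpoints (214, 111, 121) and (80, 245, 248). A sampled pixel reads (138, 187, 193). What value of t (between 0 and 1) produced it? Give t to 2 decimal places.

Invert the lerp on the R channel (largest span, 134): t = (138 − 214) / (80 − 214) = -76/-134 = 0.56716.
Check on G: (187 − 111)/(245 − 111) = 0.5672 ✓

0.57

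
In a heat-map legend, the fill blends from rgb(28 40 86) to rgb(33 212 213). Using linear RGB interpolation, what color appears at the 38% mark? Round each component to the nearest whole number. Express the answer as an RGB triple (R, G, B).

38% corresponds to t = 0.38.
R = 28 + 0.38 × (33 − 28) = 28 + 0.38 × 5 = 29.9 → 30
G = 40 + 0.38 × (212 − 40) = 40 + 0.38 × 172 = 105.36 → 105
B = 86 + 0.38 × (213 − 86) = 86 + 0.38 × 127 = 134.26 → 134

(30, 105, 134)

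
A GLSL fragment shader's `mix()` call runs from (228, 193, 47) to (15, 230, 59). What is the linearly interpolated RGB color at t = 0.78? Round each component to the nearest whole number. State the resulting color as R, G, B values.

(62, 222, 56)

R = 228 + 0.78 × (15 − 228) = 228 + 0.78 × -213 = 61.86 → 62
G = 193 + 0.78 × (230 − 193) = 193 + 0.78 × 37 = 221.86 → 222
B = 47 + 0.78 × (59 − 47) = 47 + 0.78 × 12 = 56.36 → 56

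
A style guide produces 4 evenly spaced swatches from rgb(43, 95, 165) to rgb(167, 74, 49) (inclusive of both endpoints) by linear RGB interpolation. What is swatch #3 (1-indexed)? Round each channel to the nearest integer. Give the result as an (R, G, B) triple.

With 4 swatches and endpoints inclusive, swatch 3 sits at t = (3 − 1)/(4 − 1) = 2/3 ≈ 0.6667.
R = 43 + 0.6667 × (167 − 43) = 125.671 → 126
G = 95 + 0.6667 × (74 − 95) = 80.999 → 81
B = 165 + 0.6667 × (49 − 165) = 87.663 → 88

(126, 81, 88)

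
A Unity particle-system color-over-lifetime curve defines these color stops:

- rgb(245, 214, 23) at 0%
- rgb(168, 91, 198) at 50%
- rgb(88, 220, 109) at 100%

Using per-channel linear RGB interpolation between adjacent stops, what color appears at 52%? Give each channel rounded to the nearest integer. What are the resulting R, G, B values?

(165, 96, 194)

52% lies between the 50% and 100% stops, so the local fraction is t = (52 − 50)/(100 − 50) = 2/50 ≈ 0.04.
R = 168 + 0.04 × (88 − 168) = 164.8 → 165
G = 91 + 0.04 × (220 − 91) = 96.16 → 96
B = 198 + 0.04 × (109 − 198) = 194.44 → 194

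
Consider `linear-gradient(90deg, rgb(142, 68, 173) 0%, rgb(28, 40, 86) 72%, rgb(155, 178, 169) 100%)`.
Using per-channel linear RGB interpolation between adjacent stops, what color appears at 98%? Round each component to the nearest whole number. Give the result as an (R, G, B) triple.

98% lies between the 72% and 100% stops, so the local fraction is t = (98 − 72)/(100 − 72) = 26/28 ≈ 0.9286.
R = 28 + 0.9286 × (155 − 28) = 145.932 → 146
G = 40 + 0.9286 × (178 − 40) = 168.147 → 168
B = 86 + 0.9286 × (169 − 86) = 163.074 → 163

(146, 168, 163)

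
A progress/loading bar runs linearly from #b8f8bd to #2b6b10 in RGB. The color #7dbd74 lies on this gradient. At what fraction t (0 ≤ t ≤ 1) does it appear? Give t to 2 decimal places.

0.42

Invert the lerp on the B channel (largest span, 173): t = (116 − 189) / (16 − 189) = -73/-173 = 0.42197.
Check on R: (125 − 184)/(43 − 184) = 0.4184 ✓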